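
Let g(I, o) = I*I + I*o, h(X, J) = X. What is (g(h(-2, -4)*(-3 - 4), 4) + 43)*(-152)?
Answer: -44840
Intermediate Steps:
g(I, o) = I² + I*o
(g(h(-2, -4)*(-3 - 4), 4) + 43)*(-152) = ((-2*(-3 - 4))*(-2*(-3 - 4) + 4) + 43)*(-152) = ((-2*(-7))*(-2*(-7) + 4) + 43)*(-152) = (14*(14 + 4) + 43)*(-152) = (14*18 + 43)*(-152) = (252 + 43)*(-152) = 295*(-152) = -44840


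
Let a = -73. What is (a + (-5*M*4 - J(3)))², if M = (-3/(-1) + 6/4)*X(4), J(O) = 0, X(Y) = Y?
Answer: 187489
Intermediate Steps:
M = 18 (M = (-3/(-1) + 6/4)*4 = (-3*(-1) + 6*(¼))*4 = (3 + 3/2)*4 = (9/2)*4 = 18)
(a + (-5*M*4 - J(3)))² = (-73 + (-5*18*4 - 1*0))² = (-73 + (-90*4 + 0))² = (-73 + (-360 + 0))² = (-73 - 360)² = (-433)² = 187489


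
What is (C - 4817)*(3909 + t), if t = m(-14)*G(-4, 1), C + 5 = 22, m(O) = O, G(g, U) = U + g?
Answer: -18964800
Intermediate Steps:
C = 17 (C = -5 + 22 = 17)
t = 42 (t = -14*(1 - 4) = -14*(-3) = 42)
(C - 4817)*(3909 + t) = (17 - 4817)*(3909 + 42) = -4800*3951 = -18964800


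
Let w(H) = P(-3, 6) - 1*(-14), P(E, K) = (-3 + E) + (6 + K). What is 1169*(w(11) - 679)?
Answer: -770371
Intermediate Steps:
P(E, K) = 3 + E + K
w(H) = 20 (w(H) = (3 - 3 + 6) - 1*(-14) = 6 + 14 = 20)
1169*(w(11) - 679) = 1169*(20 - 679) = 1169*(-659) = -770371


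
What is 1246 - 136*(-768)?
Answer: 105694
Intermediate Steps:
1246 - 136*(-768) = 1246 + 104448 = 105694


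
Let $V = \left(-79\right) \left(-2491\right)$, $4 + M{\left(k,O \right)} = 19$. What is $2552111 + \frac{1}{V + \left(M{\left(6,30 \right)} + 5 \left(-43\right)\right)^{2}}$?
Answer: $\frac{604311811580}{236789} \approx 2.5521 \cdot 10^{6}$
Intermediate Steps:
$M{\left(k,O \right)} = 15$ ($M{\left(k,O \right)} = -4 + 19 = 15$)
$V = 196789$
$2552111 + \frac{1}{V + \left(M{\left(6,30 \right)} + 5 \left(-43\right)\right)^{2}} = 2552111 + \frac{1}{196789 + \left(15 + 5 \left(-43\right)\right)^{2}} = 2552111 + \frac{1}{196789 + \left(15 - 215\right)^{2}} = 2552111 + \frac{1}{196789 + \left(-200\right)^{2}} = 2552111 + \frac{1}{196789 + 40000} = 2552111 + \frac{1}{236789} = \frac{604311811580}{236789}$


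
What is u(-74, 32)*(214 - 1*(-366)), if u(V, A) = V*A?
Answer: -1373440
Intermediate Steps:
u(V, A) = A*V
u(-74, 32)*(214 - 1*(-366)) = (32*(-74))*(214 - 1*(-366)) = -2368*(214 + 366) = -2368*580 = -1373440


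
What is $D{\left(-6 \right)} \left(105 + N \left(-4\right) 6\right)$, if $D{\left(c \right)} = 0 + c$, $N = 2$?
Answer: $-342$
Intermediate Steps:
$D{\left(c \right)} = c$
$D{\left(-6 \right)} \left(105 + N \left(-4\right) 6\right) = - 6 \left(105 + 2 \left(-4\right) 6\right) = - 6 \left(105 - 48\right) = \left(-6\right) 57 = -342$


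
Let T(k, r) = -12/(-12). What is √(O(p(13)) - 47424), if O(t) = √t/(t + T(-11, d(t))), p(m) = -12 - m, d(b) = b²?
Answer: √(-6829056 - 30*I)/12 ≈ 0.00047833 - 217.77*I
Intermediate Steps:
T(k, r) = 1 (T(k, r) = -12*(-1/12) = 1)
O(t) = √t/(1 + t) (O(t) = √t/(t + 1) = √t/(1 + t))
√(O(p(13)) - 47424) = √(√(-12 - 1*13)/(1 + (-12 - 1*13)) - 47424) = √(√(-12 - 13)/(1 + (-12 - 13)) - 47424) = √(√(-25)/(1 - 25) - 47424) = √((5*I)/(-24) - 47424) = √((5*I)*(-1/24) - 47424) = √(-5*I/24 - 47424) = √(-47424 - 5*I/24)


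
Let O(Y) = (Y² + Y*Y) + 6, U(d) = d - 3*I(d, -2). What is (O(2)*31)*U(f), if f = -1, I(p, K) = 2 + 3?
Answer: -6944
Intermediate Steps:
I(p, K) = 5
U(d) = -15 + d (U(d) = d - 3*5 = d - 15 = -15 + d)
O(Y) = 6 + 2*Y² (O(Y) = (Y² + Y²) + 6 = 2*Y² + 6 = 6 + 2*Y²)
(O(2)*31)*U(f) = ((6 + 2*2²)*31)*(-15 - 1) = ((6 + 2*4)*31)*(-16) = ((6 + 8)*31)*(-16) = (14*31)*(-16) = 434*(-16) = -6944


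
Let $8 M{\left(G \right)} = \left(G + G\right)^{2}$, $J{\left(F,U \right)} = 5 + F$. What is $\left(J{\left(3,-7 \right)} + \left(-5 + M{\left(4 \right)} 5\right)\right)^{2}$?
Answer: $1849$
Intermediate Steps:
$M{\left(G \right)} = \frac{G^{2}}{2}$ ($M{\left(G \right)} = \frac{\left(G + G\right)^{2}}{8} = \frac{\left(2 G\right)^{2}}{8} = \frac{4 G^{2}}{8} = \frac{G^{2}}{2}$)
$\left(J{\left(3,-7 \right)} + \left(-5 + M{\left(4 \right)} 5\right)\right)^{2} = \left(\left(5 + 3\right) - \left(5 - \frac{4^{2}}{2} \cdot 5\right)\right)^{2} = \left(8 - \left(5 - \frac{1}{2} \cdot 16 \cdot 5\right)\right)^{2} = \left(8 + \left(-5 + 8 \cdot 5\right)\right)^{2} = \left(8 + \left(-5 + 40\right)\right)^{2} = \left(8 + 35\right)^{2} = 43^{2} = 1849$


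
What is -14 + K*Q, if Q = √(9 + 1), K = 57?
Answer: -14 + 57*√10 ≈ 166.25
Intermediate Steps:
Q = √10 ≈ 3.1623
-14 + K*Q = -14 + 57*√10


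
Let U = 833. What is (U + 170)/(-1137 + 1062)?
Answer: -1003/75 ≈ -13.373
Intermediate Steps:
(U + 170)/(-1137 + 1062) = (833 + 170)/(-1137 + 1062) = 1003/(-75) = 1003*(-1/75) = -1003/75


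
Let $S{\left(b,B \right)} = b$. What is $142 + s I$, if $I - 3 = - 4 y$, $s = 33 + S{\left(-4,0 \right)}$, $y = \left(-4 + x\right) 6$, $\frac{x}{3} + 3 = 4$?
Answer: $925$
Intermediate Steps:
$x = 3$ ($x = -9 + 3 \cdot 4 = -9 + 12 = 3$)
$y = -6$ ($y = \left(-4 + 3\right) 6 = \left(-1\right) 6 = -6$)
$s = 29$ ($s = 33 - 4 = 29$)
$I = 27$ ($I = 3 - -24 = 3 + 24 = 27$)
$142 + s I = 142 + 29 \cdot 27 = 142 + 783 = 925$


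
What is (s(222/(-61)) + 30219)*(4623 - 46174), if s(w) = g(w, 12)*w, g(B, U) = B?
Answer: -4674245797833/3721 ≈ -1.2562e+9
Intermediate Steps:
s(w) = w² (s(w) = w*w = w²)
(s(222/(-61)) + 30219)*(4623 - 46174) = ((222/(-61))² + 30219)*(4623 - 46174) = ((222*(-1/61))² + 30219)*(-41551) = ((-222/61)² + 30219)*(-41551) = (49284/3721 + 30219)*(-41551) = (112494183/3721)*(-41551) = -4674245797833/3721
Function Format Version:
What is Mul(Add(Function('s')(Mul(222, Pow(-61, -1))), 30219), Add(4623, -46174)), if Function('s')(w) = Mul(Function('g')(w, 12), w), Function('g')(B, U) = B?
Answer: Rational(-4674245797833, 3721) ≈ -1.2562e+9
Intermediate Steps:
Function('s')(w) = Pow(w, 2) (Function('s')(w) = Mul(w, w) = Pow(w, 2))
Mul(Add(Function('s')(Mul(222, Pow(-61, -1))), 30219), Add(4623, -46174)) = Mul(Add(Pow(Mul(222, Pow(-61, -1)), 2), 30219), Add(4623, -46174)) = Mul(Add(Pow(Mul(222, Rational(-1, 61)), 2), 30219), -41551) = Mul(Add(Pow(Rational(-222, 61), 2), 30219), -41551) = Mul(Add(Rational(49284, 3721), 30219), -41551) = Mul(Rational(112494183, 3721), -41551) = Rational(-4674245797833, 3721)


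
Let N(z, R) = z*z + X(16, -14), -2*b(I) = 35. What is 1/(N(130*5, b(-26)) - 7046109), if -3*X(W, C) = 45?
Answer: -1/6623624 ≈ -1.5097e-7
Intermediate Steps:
X(W, C) = -15 (X(W, C) = -⅓*45 = -15)
b(I) = -35/2 (b(I) = -½*35 = -35/2)
N(z, R) = -15 + z² (N(z, R) = z*z - 15 = z² - 15 = -15 + z²)
1/(N(130*5, b(-26)) - 7046109) = 1/((-15 + (130*5)²) - 7046109) = 1/((-15 + 650²) - 7046109) = 1/((-15 + 422500) - 7046109) = 1/(422485 - 7046109) = 1/(-6623624) = -1/6623624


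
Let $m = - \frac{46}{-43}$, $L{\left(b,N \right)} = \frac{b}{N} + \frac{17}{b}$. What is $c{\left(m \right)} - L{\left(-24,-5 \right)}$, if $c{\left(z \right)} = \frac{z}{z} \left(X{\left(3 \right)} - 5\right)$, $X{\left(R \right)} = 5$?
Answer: $- \frac{491}{120} \approx -4.0917$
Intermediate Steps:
$L{\left(b,N \right)} = \frac{17}{b} + \frac{b}{N}$
$m = \frac{46}{43}$ ($m = \left(-46\right) \left(- \frac{1}{43}\right) = \frac{46}{43} \approx 1.0698$)
$c{\left(z \right)} = 0$ ($c{\left(z \right)} = \frac{z}{z} \left(5 - 5\right) = 1 \cdot 0 = 0$)
$c{\left(m \right)} - L{\left(-24,-5 \right)} = 0 - \left(\frac{17}{-24} - \frac{24}{-5}\right) = 0 - \left(17 \left(- \frac{1}{24}\right) - - \frac{24}{5}\right) = 0 - \left(- \frac{17}{24} + \frac{24}{5}\right) = 0 - \frac{491}{120} = - \frac{491}{120}$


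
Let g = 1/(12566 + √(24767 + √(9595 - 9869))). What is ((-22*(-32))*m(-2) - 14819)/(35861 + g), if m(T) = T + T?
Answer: -17635/(35861 + 1/(12566 + √(24767 + I*√274))) ≈ -0.49176 - 4.4549e-15*I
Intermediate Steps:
m(T) = 2*T
g = 1/(12566 + √(24767 + I*√274)) (g = 1/(12566 + √(24767 + √(-274))) = 1/(12566 + √(24767 + I*√274)) ≈ 7.8595e-5 - 3.0e-10*I)
((-22*(-32))*m(-2) - 14819)/(35861 + g) = ((-22*(-32))*(2*(-2)) - 14819)/(35861 + 1/(12566 + √(24767 + I*√274))) = (704*(-4) - 14819)/(35861 + 1/(12566 + √(24767 + I*√274))) = (-2816 - 14819)/(35861 + 1/(12566 + √(24767 + I*√274))) = -17635/(35861 + 1/(12566 + √(24767 + I*√274)))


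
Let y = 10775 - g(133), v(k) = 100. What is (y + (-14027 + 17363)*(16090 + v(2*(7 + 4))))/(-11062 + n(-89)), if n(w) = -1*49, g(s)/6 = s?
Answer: -54019817/11111 ≈ -4861.8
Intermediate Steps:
g(s) = 6*s
n(w) = -49
y = 9977 (y = 10775 - 6*133 = 10775 - 1*798 = 10775 - 798 = 9977)
(y + (-14027 + 17363)*(16090 + v(2*(7 + 4))))/(-11062 + n(-89)) = (9977 + (-14027 + 17363)*(16090 + 100))/(-11062 - 49) = (9977 + 3336*16190)/(-11111) = (9977 + 54009840)*(-1/11111) = 54019817*(-1/11111) = -54019817/11111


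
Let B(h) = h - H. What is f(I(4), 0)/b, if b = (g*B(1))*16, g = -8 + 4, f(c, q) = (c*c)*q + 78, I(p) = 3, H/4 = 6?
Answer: 39/736 ≈ 0.052989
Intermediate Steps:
H = 24 (H = 4*6 = 24)
f(c, q) = 78 + q*c² (f(c, q) = c²*q + 78 = q*c² + 78 = 78 + q*c²)
B(h) = -24 + h (B(h) = h - 1*24 = h - 24 = -24 + h)
g = -4
b = 1472 (b = -4*(-24 + 1)*16 = -4*(-23)*16 = 92*16 = 1472)
f(I(4), 0)/b = (78 + 0*3²)/1472 = (78 + 0*9)*(1/1472) = (78 + 0)*(1/1472) = 78*(1/1472) = 39/736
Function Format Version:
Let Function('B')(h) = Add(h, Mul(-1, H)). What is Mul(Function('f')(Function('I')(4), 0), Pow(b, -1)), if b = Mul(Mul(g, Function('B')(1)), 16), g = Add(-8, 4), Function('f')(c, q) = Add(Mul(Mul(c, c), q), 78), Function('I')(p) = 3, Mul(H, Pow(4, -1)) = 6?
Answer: Rational(39, 736) ≈ 0.052989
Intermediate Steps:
H = 24 (H = Mul(4, 6) = 24)
Function('f')(c, q) = Add(78, Mul(q, Pow(c, 2))) (Function('f')(c, q) = Add(Mul(Pow(c, 2), q), 78) = Add(Mul(q, Pow(c, 2)), 78) = Add(78, Mul(q, Pow(c, 2))))
Function('B')(h) = Add(-24, h) (Function('B')(h) = Add(h, Mul(-1, 24)) = Add(h, -24) = Add(-24, h))
g = -4
b = 1472 (b = Mul(Mul(-4, Add(-24, 1)), 16) = Mul(Mul(-4, -23), 16) = Mul(92, 16) = 1472)
Mul(Function('f')(Function('I')(4), 0), Pow(b, -1)) = Mul(Add(78, Mul(0, Pow(3, 2))), Pow(1472, -1)) = Mul(Add(78, Mul(0, 9)), Rational(1, 1472)) = Mul(Add(78, 0), Rational(1, 1472)) = Mul(78, Rational(1, 1472)) = Rational(39, 736)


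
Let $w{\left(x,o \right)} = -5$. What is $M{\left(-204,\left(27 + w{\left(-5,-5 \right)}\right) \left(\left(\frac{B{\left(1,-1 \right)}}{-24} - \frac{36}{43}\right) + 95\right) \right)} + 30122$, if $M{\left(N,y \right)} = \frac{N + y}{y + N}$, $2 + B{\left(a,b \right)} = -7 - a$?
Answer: $30123$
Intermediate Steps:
$B{\left(a,b \right)} = -9 - a$ ($B{\left(a,b \right)} = -2 - \left(7 + a\right) = -9 - a$)
$M{\left(N,y \right)} = 1$ ($M{\left(N,y \right)} = \frac{N + y}{N + y} = 1$)
$M{\left(-204,\left(27 + w{\left(-5,-5 \right)}\right) \left(\left(\frac{B{\left(1,-1 \right)}}{-24} - \frac{36}{43}\right) + 95\right) \right)} + 30122 = 1 + 30122 = 30123$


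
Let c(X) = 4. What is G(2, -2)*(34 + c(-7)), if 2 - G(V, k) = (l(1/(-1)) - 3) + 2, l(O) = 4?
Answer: -38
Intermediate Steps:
G(V, k) = -1 (G(V, k) = 2 - ((4 - 3) + 2) = 2 - (1 + 2) = 2 - 1*3 = 2 - 3 = -1)
G(2, -2)*(34 + c(-7)) = -(34 + 4) = -1*38 = -38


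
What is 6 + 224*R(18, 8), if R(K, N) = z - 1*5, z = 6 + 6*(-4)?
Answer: -5146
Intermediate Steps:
z = -18 (z = 6 - 24 = -18)
R(K, N) = -23 (R(K, N) = -18 - 1*5 = -18 - 5 = -23)
6 + 224*R(18, 8) = 6 + 224*(-23) = 6 - 5152 = -5146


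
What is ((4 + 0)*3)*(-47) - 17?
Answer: -581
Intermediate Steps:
((4 + 0)*3)*(-47) - 17 = (4*3)*(-47) - 17 = 12*(-47) - 17 = -564 - 17 = -581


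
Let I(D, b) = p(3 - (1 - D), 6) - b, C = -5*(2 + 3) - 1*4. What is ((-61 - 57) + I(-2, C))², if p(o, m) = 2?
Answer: 7569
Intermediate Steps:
C = -29 (C = -5*5 - 4 = -25 - 4 = -29)
I(D, b) = 2 - b
((-61 - 57) + I(-2, C))² = ((-61 - 57) + (2 - 1*(-29)))² = (-118 + (2 + 29))² = (-118 + 31)² = (-87)² = 7569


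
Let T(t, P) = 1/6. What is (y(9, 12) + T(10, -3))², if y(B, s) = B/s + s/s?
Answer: 529/144 ≈ 3.6736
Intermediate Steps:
T(t, P) = ⅙
y(B, s) = 1 + B/s (y(B, s) = B/s + 1 = 1 + B/s)
(y(9, 12) + T(10, -3))² = ((9 + 12)/12 + ⅙)² = ((1/12)*21 + ⅙)² = (7/4 + ⅙)² = (23/12)² = 529/144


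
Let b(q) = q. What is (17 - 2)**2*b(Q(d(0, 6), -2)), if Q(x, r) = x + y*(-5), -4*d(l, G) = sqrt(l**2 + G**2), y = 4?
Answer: -9675/2 ≈ -4837.5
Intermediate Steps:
d(l, G) = -sqrt(G**2 + l**2)/4 (d(l, G) = -sqrt(l**2 + G**2)/4 = -sqrt(G**2 + l**2)/4)
Q(x, r) = -20 + x (Q(x, r) = x + 4*(-5) = x - 20 = -20 + x)
(17 - 2)**2*b(Q(d(0, 6), -2)) = (17 - 2)**2*(-20 - sqrt(6**2 + 0**2)/4) = 15**2*(-20 - sqrt(36 + 0)/4) = 225*(-20 - sqrt(36)/4) = 225*(-20 - 1/4*6) = 225*(-20 - 3/2) = 225*(-43/2) = -9675/2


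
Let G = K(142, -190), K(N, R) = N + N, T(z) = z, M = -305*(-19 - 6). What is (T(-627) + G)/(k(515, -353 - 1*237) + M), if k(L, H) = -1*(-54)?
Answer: -49/1097 ≈ -0.044667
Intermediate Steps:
M = 7625 (M = -305*(-25) = 7625)
k(L, H) = 54
K(N, R) = 2*N
G = 284 (G = 2*142 = 284)
(T(-627) + G)/(k(515, -353 - 1*237) + M) = (-627 + 284)/(54 + 7625) = -343/7679 = -343*1/7679 = -49/1097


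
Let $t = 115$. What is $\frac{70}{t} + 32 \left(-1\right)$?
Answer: $- \frac{722}{23} \approx -31.391$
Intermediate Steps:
$\frac{70}{t} + 32 \left(-1\right) = \frac{70}{115} + 32 \left(-1\right) = 70 \cdot \frac{1}{115} - 32 = \frac{14}{23} - 32 = - \frac{722}{23}$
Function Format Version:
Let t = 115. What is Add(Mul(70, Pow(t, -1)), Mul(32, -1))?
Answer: Rational(-722, 23) ≈ -31.391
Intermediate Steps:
Add(Mul(70, Pow(t, -1)), Mul(32, -1)) = Add(Mul(70, Pow(115, -1)), Mul(32, -1)) = Add(Mul(70, Rational(1, 115)), -32) = Add(Rational(14, 23), -32) = Rational(-722, 23)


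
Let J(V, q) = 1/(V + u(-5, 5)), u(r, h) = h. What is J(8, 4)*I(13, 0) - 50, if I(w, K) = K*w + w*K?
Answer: -50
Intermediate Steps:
J(V, q) = 1/(5 + V) (J(V, q) = 1/(V + 5) = 1/(5 + V))
I(w, K) = 2*K*w (I(w, K) = K*w + K*w = 2*K*w)
J(8, 4)*I(13, 0) - 50 = (2*0*13)/(5 + 8) - 50 = 0/13 - 50 = (1/13)*0 - 50 = 0 - 50 = -50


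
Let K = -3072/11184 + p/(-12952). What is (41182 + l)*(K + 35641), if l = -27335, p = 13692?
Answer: 372324924117881/754454 ≈ 4.9350e+8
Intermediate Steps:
K = -1004791/754454 (K = -3072/11184 + 13692/(-12952) = -3072*1/11184 + 13692*(-1/12952) = -64/233 - 3423/3238 = -1004791/754454 ≈ -1.3318)
(41182 + l)*(K + 35641) = (41182 - 27335)*(-1004791/754454 + 35641) = 13847*(26888490223/754454) = 372324924117881/754454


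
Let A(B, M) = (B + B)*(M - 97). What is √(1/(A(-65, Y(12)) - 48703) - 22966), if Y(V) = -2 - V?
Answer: I*√26976748491287/34273 ≈ 151.55*I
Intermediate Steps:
A(B, M) = 2*B*(-97 + M) (A(B, M) = (2*B)*(-97 + M) = 2*B*(-97 + M))
√(1/(A(-65, Y(12)) - 48703) - 22966) = √(1/(2*(-65)*(-97 + (-2 - 1*12)) - 48703) - 22966) = √(1/(2*(-65)*(-97 + (-2 - 12)) - 48703) - 22966) = √(1/(2*(-65)*(-97 - 14) - 48703) - 22966) = √(1/(2*(-65)*(-111) - 48703) - 22966) = √(1/(14430 - 48703) - 22966) = √(1/(-34273) - 22966) = √(-1/34273 - 22966) = √(-787113719/34273) = I*√26976748491287/34273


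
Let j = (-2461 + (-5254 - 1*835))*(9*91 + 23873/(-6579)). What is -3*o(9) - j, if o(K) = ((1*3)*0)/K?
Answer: 5096111600/731 ≈ 6.9714e+6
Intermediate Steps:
o(K) = 0 (o(K) = (3*0)/K = 0/K = 0)
j = -5096111600/731 (j = (-2461 + (-5254 - 835))*(819 + 23873*(-1/6579)) = (-2461 - 6089)*(819 - 23873/6579) = -8550*5364328/6579 = -5096111600/731 ≈ -6.9714e+6)
-3*o(9) - j = -3*0 - 1*(-5096111600/731) = 0 + 5096111600/731 = 5096111600/731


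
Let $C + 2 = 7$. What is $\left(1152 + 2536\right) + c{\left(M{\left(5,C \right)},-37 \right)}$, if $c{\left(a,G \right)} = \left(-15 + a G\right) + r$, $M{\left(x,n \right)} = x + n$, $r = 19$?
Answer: $3322$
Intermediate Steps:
$C = 5$ ($C = -2 + 7 = 5$)
$M{\left(x,n \right)} = n + x$
$c{\left(a,G \right)} = 4 + G a$ ($c{\left(a,G \right)} = \left(-15 + a G\right) + 19 = \left(-15 + G a\right) + 19 = 4 + G a$)
$\left(1152 + 2536\right) + c{\left(M{\left(5,C \right)},-37 \right)} = \left(1152 + 2536\right) + \left(4 - 37 \left(5 + 5\right)\right) = 3688 + \left(4 - 370\right) = 3688 - 366 = 3322$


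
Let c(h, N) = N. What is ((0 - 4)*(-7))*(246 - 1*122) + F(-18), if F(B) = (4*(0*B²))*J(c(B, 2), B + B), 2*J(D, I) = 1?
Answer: 3472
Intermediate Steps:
J(D, I) = ½ (J(D, I) = (½)*1 = ½)
F(B) = 0 (F(B) = (4*(0*B²))*(½) = (4*0)*(½) = 0*(½) = 0)
((0 - 4)*(-7))*(246 - 1*122) + F(-18) = ((0 - 4)*(-7))*(246 - 1*122) + 0 = (-4*(-7))*(246 - 122) + 0 = 28*124 + 0 = 3472 + 0 = 3472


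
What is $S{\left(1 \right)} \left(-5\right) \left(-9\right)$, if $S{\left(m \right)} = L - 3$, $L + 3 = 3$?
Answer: $-135$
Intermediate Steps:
$L = 0$ ($L = -3 + 3 = 0$)
$S{\left(m \right)} = -3$ ($S{\left(m \right)} = 0 - 3 = -3$)
$S{\left(1 \right)} \left(-5\right) \left(-9\right) = \left(-3\right) \left(-5\right) \left(-9\right) = 15 \left(-9\right) = -135$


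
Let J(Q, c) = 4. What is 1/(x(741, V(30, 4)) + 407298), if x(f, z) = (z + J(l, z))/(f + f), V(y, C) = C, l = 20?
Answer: 741/301807822 ≈ 2.4552e-6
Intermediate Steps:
x(f, z) = (4 + z)/(2*f) (x(f, z) = (z + 4)/(f + f) = (4 + z)/((2*f)) = (4 + z)*(1/(2*f)) = (4 + z)/(2*f))
1/(x(741, V(30, 4)) + 407298) = 1/((½)*(4 + 4)/741 + 407298) = 1/((½)*(1/741)*8 + 407298) = 1/(4/741 + 407298) = 1/(301807822/741) = 741/301807822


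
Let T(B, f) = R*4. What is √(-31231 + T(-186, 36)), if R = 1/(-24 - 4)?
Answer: I*√1530326/7 ≈ 176.72*I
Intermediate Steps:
R = -1/28 (R = 1/(-28) = -1/28 ≈ -0.035714)
T(B, f) = -⅐ (T(B, f) = -1/28*4 = -⅐)
√(-31231 + T(-186, 36)) = √(-31231 - ⅐) = √(-218618/7) = I*√1530326/7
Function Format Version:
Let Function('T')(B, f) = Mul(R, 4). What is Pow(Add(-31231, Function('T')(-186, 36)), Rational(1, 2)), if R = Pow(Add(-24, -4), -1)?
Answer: Mul(Rational(1, 7), I, Pow(1530326, Rational(1, 2))) ≈ Mul(176.72, I)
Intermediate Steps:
R = Rational(-1, 28) (R = Pow(-28, -1) = Rational(-1, 28) ≈ -0.035714)
Function('T')(B, f) = Rational(-1, 7) (Function('T')(B, f) = Mul(Rational(-1, 28), 4) = Rational(-1, 7))
Pow(Add(-31231, Function('T')(-186, 36)), Rational(1, 2)) = Pow(Add(-31231, Rational(-1, 7)), Rational(1, 2)) = Pow(Rational(-218618, 7), Rational(1, 2)) = Mul(Rational(1, 7), I, Pow(1530326, Rational(1, 2)))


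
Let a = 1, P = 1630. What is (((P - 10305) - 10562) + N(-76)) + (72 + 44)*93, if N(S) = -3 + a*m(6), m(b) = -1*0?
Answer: -8452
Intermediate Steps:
m(b) = 0
N(S) = -3 (N(S) = -3 + 1*0 = -3 + 0 = -3)
(((P - 10305) - 10562) + N(-76)) + (72 + 44)*93 = (((1630 - 10305) - 10562) - 3) + (72 + 44)*93 = ((-8675 - 10562) - 3) + 116*93 = (-19237 - 3) + 10788 = -19240 + 10788 = -8452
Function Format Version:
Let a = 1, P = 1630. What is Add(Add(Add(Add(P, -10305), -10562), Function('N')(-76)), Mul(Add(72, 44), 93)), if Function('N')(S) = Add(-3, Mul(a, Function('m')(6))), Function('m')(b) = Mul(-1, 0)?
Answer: -8452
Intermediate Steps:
Function('m')(b) = 0
Function('N')(S) = -3 (Function('N')(S) = Add(-3, Mul(1, 0)) = Add(-3, 0) = -3)
Add(Add(Add(Add(P, -10305), -10562), Function('N')(-76)), Mul(Add(72, 44), 93)) = Add(Add(Add(Add(1630, -10305), -10562), -3), Mul(Add(72, 44), 93)) = Add(Add(Add(-8675, -10562), -3), Mul(116, 93)) = Add(Add(-19237, -3), 10788) = Add(-19240, 10788) = -8452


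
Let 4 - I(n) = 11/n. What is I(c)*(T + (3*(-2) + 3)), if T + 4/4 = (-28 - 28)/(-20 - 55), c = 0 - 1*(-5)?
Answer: -732/125 ≈ -5.8560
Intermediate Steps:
c = 5 (c = 0 + 5 = 5)
I(n) = 4 - 11/n
T = -19/75 (T = -1 + (-28 - 28)/(-20 - 55) = -1 - 56/(-75) = -1 - 56*(-1/75) = -1 + 56/75 = -19/75 ≈ -0.25333)
I(c)*(T + (3*(-2) + 3)) = (4 - 11/5)*(-19/75 + (3*(-2) + 3)) = (4 - 11*1/5)*(-19/75 + (-6 + 3)) = (4 - 11/5)*(-19/75 - 3) = (9/5)*(-244/75) = -732/125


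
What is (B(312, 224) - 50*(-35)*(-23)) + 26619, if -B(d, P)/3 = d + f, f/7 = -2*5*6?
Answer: -13307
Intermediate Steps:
f = -420 (f = 7*(-2*5*6) = 7*(-10*6) = 7*(-60) = -420)
B(d, P) = 1260 - 3*d (B(d, P) = -3*(d - 420) = -3*(-420 + d) = 1260 - 3*d)
(B(312, 224) - 50*(-35)*(-23)) + 26619 = ((1260 - 3*312) - 50*(-35)*(-23)) + 26619 = ((1260 - 936) + 1750*(-23)) + 26619 = (324 - 40250) + 26619 = -39926 + 26619 = -13307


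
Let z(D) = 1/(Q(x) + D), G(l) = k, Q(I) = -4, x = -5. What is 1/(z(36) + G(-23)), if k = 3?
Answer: 32/97 ≈ 0.32990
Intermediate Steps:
G(l) = 3
z(D) = 1/(-4 + D)
1/(z(36) + G(-23)) = 1/(1/(-4 + 36) + 3) = 1/(1/32 + 3) = 1/(97/32) = 32/97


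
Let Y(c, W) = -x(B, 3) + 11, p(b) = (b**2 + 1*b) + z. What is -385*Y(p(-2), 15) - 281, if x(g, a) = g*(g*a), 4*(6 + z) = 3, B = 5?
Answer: 24359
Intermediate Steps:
z = -21/4 (z = -6 + (1/4)*3 = -6 + 3/4 = -21/4 ≈ -5.2500)
p(b) = -21/4 + b + b**2 (p(b) = (b**2 + 1*b) - 21/4 = (b**2 + b) - 21/4 = (b + b**2) - 21/4 = -21/4 + b + b**2)
x(g, a) = a*g**2 (x(g, a) = g*(a*g) = a*g**2)
Y(c, W) = -64 (Y(c, W) = -3*5**2 + 11 = -3*25 + 11 = -1*75 + 11 = -75 + 11 = -64)
-385*Y(p(-2), 15) - 281 = -385*(-64) - 281 = 24640 - 281 = 24359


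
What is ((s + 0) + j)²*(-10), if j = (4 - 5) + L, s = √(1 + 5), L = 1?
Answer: -60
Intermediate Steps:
s = √6 ≈ 2.4495
j = 0 (j = (4 - 5) + 1 = -1 + 1 = 0)
((s + 0) + j)²*(-10) = ((√6 + 0) + 0)²*(-10) = (√6 + 0)²*(-10) = (√6)²*(-10) = 6*(-10) = -60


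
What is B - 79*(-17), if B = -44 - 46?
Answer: 1253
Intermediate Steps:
B = -90
B - 79*(-17) = -90 - 79*(-17) = -90 + 1343 = 1253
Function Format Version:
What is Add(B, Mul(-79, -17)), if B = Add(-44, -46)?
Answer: 1253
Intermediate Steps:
B = -90
Add(B, Mul(-79, -17)) = Add(-90, Mul(-79, -17)) = Add(-90, 1343) = 1253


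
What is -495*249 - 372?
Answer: -123627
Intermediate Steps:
-495*249 - 372 = -123255 - 372 = -123627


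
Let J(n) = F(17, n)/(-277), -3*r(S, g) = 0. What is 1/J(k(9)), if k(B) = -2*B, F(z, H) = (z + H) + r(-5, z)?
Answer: 277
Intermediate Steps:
r(S, g) = 0 (r(S, g) = -⅓*0 = 0)
F(z, H) = H + z (F(z, H) = (z + H) + 0 = (H + z) + 0 = H + z)
J(n) = -17/277 - n/277 (J(n) = (n + 17)/(-277) = (17 + n)*(-1/277) = -17/277 - n/277)
1/J(k(9)) = 1/(-17/277 - (-2)*9/277) = 1/(-17/277 - 1/277*(-18)) = 1/(-17/277 + 18/277) = 1/(1/277) = 277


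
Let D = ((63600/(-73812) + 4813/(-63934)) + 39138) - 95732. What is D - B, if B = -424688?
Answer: 144755554312233/393258034 ≈ 3.6809e+5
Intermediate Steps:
D = -22256413631159/393258034 (D = ((63600*(-1/73812) + 4813*(-1/63934)) + 39138) - 95732 = ((-5300/6151 - 4813/63934) + 39138) - 95732 = (-368454963/393258034 + 39138) - 95732 = 15390964479729/393258034 - 95732 = -22256413631159/393258034 ≈ -56595.)
D - B = -22256413631159/393258034 - 1*(-424688) = -22256413631159/393258034 + 424688 = 144755554312233/393258034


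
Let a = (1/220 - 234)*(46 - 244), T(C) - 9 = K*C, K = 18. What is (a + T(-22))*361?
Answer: 165858201/10 ≈ 1.6586e+7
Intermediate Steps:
T(C) = 9 + 18*C
a = 463311/10 (a = (1/220 - 234)*(-198) = -51479/220*(-198) = 463311/10 ≈ 46331.)
(a + T(-22))*361 = (463311/10 + (9 + 18*(-22)))*361 = (463311/10 + (9 - 396))*361 = (463311/10 - 387)*361 = (459441/10)*361 = 165858201/10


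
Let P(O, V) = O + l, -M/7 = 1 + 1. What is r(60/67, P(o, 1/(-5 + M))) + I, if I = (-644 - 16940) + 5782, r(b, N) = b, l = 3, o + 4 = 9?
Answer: -790674/67 ≈ -11801.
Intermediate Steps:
o = 5 (o = -4 + 9 = 5)
M = -14 (M = -7*(1 + 1) = -7*2 = -14)
P(O, V) = 3 + O (P(O, V) = O + 3 = 3 + O)
I = -11802 (I = -17584 + 5782 = -11802)
r(60/67, P(o, 1/(-5 + M))) + I = 60/67 - 11802 = -790674/67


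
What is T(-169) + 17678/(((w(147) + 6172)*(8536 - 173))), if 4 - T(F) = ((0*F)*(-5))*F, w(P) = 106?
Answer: 105014667/26251457 ≈ 4.0003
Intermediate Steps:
T(F) = 4 (T(F) = 4 - (0*F)*(-5)*F = 4 - 0*(-5)*F = 4 - 0*F = 4 - 1*0 = 4 + 0 = 4)
T(-169) + 17678/(((w(147) + 6172)*(8536 - 173))) = 4 + 17678/(((106 + 6172)*(8536 - 173))) = 4 + 17678/((6278*8363)) = 4 + 17678/52502914 = 4 + 17678*(1/52502914) = 4 + 8839/26251457 = 105014667/26251457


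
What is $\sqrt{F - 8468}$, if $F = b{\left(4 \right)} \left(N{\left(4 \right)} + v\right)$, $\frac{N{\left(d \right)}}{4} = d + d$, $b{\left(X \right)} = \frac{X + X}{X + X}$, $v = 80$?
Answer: $2 i \sqrt{2089} \approx 91.411 i$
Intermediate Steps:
$b{\left(X \right)} = 1$ ($b{\left(X \right)} = \frac{2 X}{2 X} = 2 X \frac{1}{2 X} = 1$)
$N{\left(d \right)} = 8 d$ ($N{\left(d \right)} = 4 \left(d + d\right) = 4 \cdot 2 d = 8 d$)
$F = 112$ ($F = 1 \left(8 \cdot 4 + 80\right) = 1 \left(32 + 80\right) = 1 \cdot 112 = 112$)
$\sqrt{F - 8468} = \sqrt{112 - 8468} = \sqrt{-8356} = 2 i \sqrt{2089}$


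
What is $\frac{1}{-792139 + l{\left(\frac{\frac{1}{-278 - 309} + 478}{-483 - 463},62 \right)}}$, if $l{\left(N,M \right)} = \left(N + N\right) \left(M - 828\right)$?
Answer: $- \frac{277651}{219723257379} \approx -1.2636 \cdot 10^{-6}$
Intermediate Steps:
$l{\left(N,M \right)} = 2 N \left(-828 + M\right)$
$\frac{1}{-792139 + l{\left(\frac{\frac{1}{-278 - 309} + 478}{-483 - 463},62 \right)}} = \frac{1}{-792139 + 2 \frac{\frac{1}{-278 - 309} + 478}{-483 - 463} \left(-828 + 62\right)} = \frac{1}{-792139 + 2 \frac{\frac{1}{-587} + 478}{-946} \left(-766\right)} = \frac{1}{-792139 + 2 \left(- \frac{1}{587} + 478\right) \left(- \frac{1}{946}\right) \left(-766\right)} = \frac{1}{-792139 + 2 \cdot \frac{280585}{587} \left(- \frac{1}{946}\right) \left(-766\right)} = \frac{1}{-792139 + 2 \left(- \frac{280585}{555302}\right) \left(-766\right)} = \frac{1}{-792139 + \frac{214928110}{277651}} = \frac{1}{- \frac{219723257379}{277651}} = - \frac{277651}{219723257379}$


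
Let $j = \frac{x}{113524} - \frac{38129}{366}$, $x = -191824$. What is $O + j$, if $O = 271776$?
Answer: $\frac{2821958833051}{10387446} \approx 2.7167 \cdot 10^{5}$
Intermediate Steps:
$j = - \frac{1099691045}{10387446}$ ($j = - \frac{191824}{113524} - \frac{38129}{366} = \left(-191824\right) \frac{1}{113524} - \frac{38129}{366} = - \frac{47956}{28381} - \frac{38129}{366} = - \frac{1099691045}{10387446} \approx -105.87$)
$O + j = 271776 - \frac{1099691045}{10387446} = \frac{2821958833051}{10387446}$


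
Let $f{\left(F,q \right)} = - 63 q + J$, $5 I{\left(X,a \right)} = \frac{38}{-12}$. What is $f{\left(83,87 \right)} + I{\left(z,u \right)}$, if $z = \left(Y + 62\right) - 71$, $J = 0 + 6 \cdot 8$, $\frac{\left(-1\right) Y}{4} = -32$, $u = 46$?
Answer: $- \frac{163009}{30} \approx -5433.6$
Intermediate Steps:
$Y = 128$ ($Y = \left(-4\right) \left(-32\right) = 128$)
$J = 48$ ($J = 0 + 48 = 48$)
$z = 119$ ($z = \left(128 + 62\right) - 71 = 190 - 71 = 119$)
$I{\left(X,a \right)} = - \frac{19}{30}$ ($I{\left(X,a \right)} = \frac{38 \frac{1}{-12}}{5} = \frac{38 \left(- \frac{1}{12}\right)}{5} = \frac{1}{5} \left(- \frac{19}{6}\right) = - \frac{19}{30}$)
$f{\left(F,q \right)} = 48 - 63 q$ ($f{\left(F,q \right)} = - 63 q + 48 = 48 - 63 q$)
$f{\left(83,87 \right)} + I{\left(z,u \right)} = \left(48 - 5481\right) - \frac{19}{30} = -5433 - \frac{19}{30} = - \frac{163009}{30}$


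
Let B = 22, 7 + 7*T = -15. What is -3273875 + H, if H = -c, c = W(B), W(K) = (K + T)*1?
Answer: -22917257/7 ≈ -3.2739e+6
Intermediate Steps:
T = -22/7 (T = -1 + (⅐)*(-15) = -1 - 15/7 = -22/7 ≈ -3.1429)
W(K) = -22/7 + K (W(K) = (K - 22/7)*1 = (-22/7 + K)*1 = -22/7 + K)
c = 132/7 (c = -22/7 + 22 = 132/7 ≈ 18.857)
H = -132/7 (H = -1*132/7 = -132/7 ≈ -18.857)
-3273875 + H = -3273875 - 132/7 = -22917257/7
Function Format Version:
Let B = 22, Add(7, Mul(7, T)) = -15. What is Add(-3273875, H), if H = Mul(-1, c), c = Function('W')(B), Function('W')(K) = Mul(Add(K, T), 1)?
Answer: Rational(-22917257, 7) ≈ -3.2739e+6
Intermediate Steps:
T = Rational(-22, 7) (T = Add(-1, Mul(Rational(1, 7), -15)) = Add(-1, Rational(-15, 7)) = Rational(-22, 7) ≈ -3.1429)
Function('W')(K) = Add(Rational(-22, 7), K) (Function('W')(K) = Mul(Add(K, Rational(-22, 7)), 1) = Mul(Add(Rational(-22, 7), K), 1) = Add(Rational(-22, 7), K))
c = Rational(132, 7) (c = Add(Rational(-22, 7), 22) = Rational(132, 7) ≈ 18.857)
H = Rational(-132, 7) (H = Mul(-1, Rational(132, 7)) = Rational(-132, 7) ≈ -18.857)
Add(-3273875, H) = Add(-3273875, Rational(-132, 7)) = Rational(-22917257, 7)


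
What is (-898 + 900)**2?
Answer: 4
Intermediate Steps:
(-898 + 900)**2 = 2**2 = 4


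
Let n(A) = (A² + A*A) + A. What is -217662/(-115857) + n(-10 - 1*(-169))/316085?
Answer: 323273057/158530995 ≈ 2.0392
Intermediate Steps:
n(A) = A + 2*A² (n(A) = (A² + A²) + A = 2*A² + A = A + 2*A²)
-217662/(-115857) + n(-10 - 1*(-169))/316085 = -217662/(-115857) + ((-10 - 1*(-169))*(1 + 2*(-10 - 1*(-169))))/316085 = -217662*(-1/115857) + ((-10 + 169)*(1 + 2*(-10 + 169)))*(1/316085) = 72554/38619 + (159*(1 + 2*159))*(1/316085) = 72554/38619 + (159*(1 + 318))*(1/316085) = 72554/38619 + (159*319)*(1/316085) = 72554/38619 + 50721*(1/316085) = 72554/38619 + 4611/28735 = 323273057/158530995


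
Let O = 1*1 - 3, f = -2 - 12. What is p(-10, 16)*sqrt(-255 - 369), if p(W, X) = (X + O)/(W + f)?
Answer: -7*I*sqrt(39)/3 ≈ -14.572*I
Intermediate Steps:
f = -14
O = -2 (O = 1 - 3 = -2)
p(W, X) = (-2 + X)/(-14 + W) (p(W, X) = (X - 2)/(W - 14) = (-2 + X)/(-14 + W))
p(-10, 16)*sqrt(-255 - 369) = ((-2 + 16)/(-14 - 10))*sqrt(-255 - 369) = (14/(-24))*sqrt(-624) = (-1/24*14)*(4*I*sqrt(39)) = -7*I*sqrt(39)/3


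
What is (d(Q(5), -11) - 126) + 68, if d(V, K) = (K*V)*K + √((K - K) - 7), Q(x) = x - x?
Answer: -58 + I*√7 ≈ -58.0 + 2.6458*I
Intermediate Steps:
Q(x) = 0
d(V, K) = I*√7 + V*K² (d(V, K) = V*K² + √(0 - 7) = V*K² + √(-7) = V*K² + I*√7 = I*√7 + V*K²)
(d(Q(5), -11) - 126) + 68 = ((I*√7 + 0*(-11)²) - 126) + 68 = ((I*√7 + 0*121) - 126) + 68 = ((I*√7 + 0) - 126) + 68 = (I*√7 - 126) + 68 = (-126 + I*√7) + 68 = -58 + I*√7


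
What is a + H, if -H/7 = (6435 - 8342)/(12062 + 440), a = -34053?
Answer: -60816751/1786 ≈ -34052.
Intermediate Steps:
H = 1907/1786 (H = -7*(6435 - 8342)/(12062 + 440) = -(-13349)/12502 = -7*(-1907/12502) = 1907/1786 ≈ 1.0677)
a + H = -34053 + 1907/1786 = -60816751/1786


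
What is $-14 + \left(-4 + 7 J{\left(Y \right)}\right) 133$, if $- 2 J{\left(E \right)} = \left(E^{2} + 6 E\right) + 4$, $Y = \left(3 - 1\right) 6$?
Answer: $-102956$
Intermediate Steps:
$Y = 12$ ($Y = 2 \cdot 6 = 12$)
$J{\left(E \right)} = -2 - 3 E - \frac{E^{2}}{2}$ ($J{\left(E \right)} = - \frac{\left(E^{2} + 6 E\right) + 4}{2} = - \frac{4 + E^{2} + 6 E}{2} = -2 - 3 E - \frac{E^{2}}{2}$)
$-14 + \left(-4 + 7 J{\left(Y \right)}\right) 133 = -14 + \left(-4 + 7 \left(-2 - 36 - \frac{12^{2}}{2}\right)\right) 133 = -14 + \left(-4 + 7 \left(-2 - 36 - 72\right)\right) 133 = -14 + \left(-4 + 7 \left(-110\right)\right) 133 = -14 + \left(-4 - 770\right) 133 = -14 - 102942 = -102956$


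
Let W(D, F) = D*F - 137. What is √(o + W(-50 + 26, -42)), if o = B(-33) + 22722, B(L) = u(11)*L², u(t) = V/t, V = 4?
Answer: √23989 ≈ 154.88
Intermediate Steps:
W(D, F) = -137 + D*F
u(t) = 4/t
B(L) = 4*L²/11 (B(L) = (4/11)*L² = (4*(1/11))*L² = 4*L²/11)
o = 23118 (o = (4/11)*(-33)² + 22722 = (4/11)*1089 + 22722 = 396 + 22722 = 23118)
√(o + W(-50 + 26, -42)) = √(23118 + (-137 + (-50 + 26)*(-42))) = √(23118 + (-137 - 24*(-42))) = √(23118 + (-137 + 1008)) = √(23118 + 871) = √23989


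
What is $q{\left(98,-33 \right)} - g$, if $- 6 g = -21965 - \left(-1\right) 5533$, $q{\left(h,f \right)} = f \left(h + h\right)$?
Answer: $- \frac{27620}{3} \approx -9206.7$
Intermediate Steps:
$q{\left(h,f \right)} = 2 f h$ ($q{\left(h,f \right)} = f 2 h = 2 f h$)
$g = \frac{8216}{3}$ ($g = - \frac{-21965 - \left(-1\right) 5533}{6} = - \frac{-21965 - -5533}{6} = - \frac{-21965 + 5533}{6} = \left(- \frac{1}{6}\right) \left(-16432\right) = \frac{8216}{3} \approx 2738.7$)
$q{\left(98,-33 \right)} - g = 2 \left(-33\right) 98 - \frac{8216}{3} = -6468 - \frac{8216}{3} = - \frac{27620}{3}$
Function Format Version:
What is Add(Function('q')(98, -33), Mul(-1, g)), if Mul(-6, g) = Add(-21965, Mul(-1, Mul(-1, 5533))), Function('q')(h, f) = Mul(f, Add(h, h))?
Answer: Rational(-27620, 3) ≈ -9206.7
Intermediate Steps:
Function('q')(h, f) = Mul(2, f, h) (Function('q')(h, f) = Mul(f, Mul(2, h)) = Mul(2, f, h))
g = Rational(8216, 3) (g = Mul(Rational(-1, 6), Add(-21965, Mul(-1, Mul(-1, 5533)))) = Mul(Rational(-1, 6), Add(-21965, Mul(-1, -5533))) = Mul(Rational(-1, 6), Add(-21965, 5533)) = Mul(Rational(-1, 6), -16432) = Rational(8216, 3) ≈ 2738.7)
Add(Function('q')(98, -33), Mul(-1, g)) = Add(Mul(2, -33, 98), Mul(-1, Rational(8216, 3))) = Add(-6468, Rational(-8216, 3)) = Rational(-27620, 3)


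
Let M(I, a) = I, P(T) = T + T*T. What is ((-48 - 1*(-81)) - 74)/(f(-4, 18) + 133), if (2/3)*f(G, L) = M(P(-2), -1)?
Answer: -41/136 ≈ -0.30147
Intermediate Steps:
P(T) = T + T**2
f(G, L) = 3 (f(G, L) = 3*(-2*(1 - 2))/2 = 3*(-2*(-1))/2 = (3/2)*2 = 3)
((-48 - 1*(-81)) - 74)/(f(-4, 18) + 133) = ((-48 - 1*(-81)) - 74)/(3 + 133) = ((-48 + 81) - 74)/136 = (33 - 74)*(1/136) = -41*1/136 = -41/136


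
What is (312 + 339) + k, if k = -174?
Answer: 477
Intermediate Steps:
(312 + 339) + k = (312 + 339) - 174 = 651 - 174 = 477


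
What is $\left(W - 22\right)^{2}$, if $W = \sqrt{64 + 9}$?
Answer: $\left(22 - \sqrt{73}\right)^{2} \approx 181.06$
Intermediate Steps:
$W = \sqrt{73} \approx 8.544$
$\left(W - 22\right)^{2} = \left(\sqrt{73} - 22\right)^{2} = \left(-22 + \sqrt{73}\right)^{2}$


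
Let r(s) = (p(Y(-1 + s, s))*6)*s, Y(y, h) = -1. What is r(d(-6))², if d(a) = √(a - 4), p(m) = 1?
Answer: -360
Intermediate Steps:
d(a) = √(-4 + a)
r(s) = 6*s (r(s) = (1*6)*s = 6*s)
r(d(-6))² = (6*√(-4 - 6))² = (6*√(-10))² = (6*(I*√10))² = (6*I*√10)² = -360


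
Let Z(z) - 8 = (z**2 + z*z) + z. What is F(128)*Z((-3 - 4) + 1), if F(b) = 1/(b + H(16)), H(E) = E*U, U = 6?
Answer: 37/112 ≈ 0.33036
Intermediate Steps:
H(E) = 6*E (H(E) = E*6 = 6*E)
Z(z) = 8 + z + 2*z**2 (Z(z) = 8 + ((z**2 + z*z) + z) = 8 + ((z**2 + z**2) + z) = 8 + (2*z**2 + z) = 8 + (z + 2*z**2) = 8 + z + 2*z**2)
F(b) = 1/(96 + b) (F(b) = 1/(b + 6*16) = 1/(b + 96) = 1/(96 + b))
F(128)*Z((-3 - 4) + 1) = (8 + ((-3 - 4) + 1) + 2*((-3 - 4) + 1)**2)/(96 + 128) = (8 + (-7 + 1) + 2*(-7 + 1)**2)/224 = (8 - 6 + 2*(-6)**2)/224 = (8 - 6 + 2*36)/224 = (8 - 6 + 72)/224 = (1/224)*74 = 37/112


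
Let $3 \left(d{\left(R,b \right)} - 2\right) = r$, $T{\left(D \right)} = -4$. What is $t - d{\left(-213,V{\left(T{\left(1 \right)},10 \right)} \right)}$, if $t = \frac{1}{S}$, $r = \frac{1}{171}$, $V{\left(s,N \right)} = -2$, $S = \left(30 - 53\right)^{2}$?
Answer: $- \frac{542770}{271377} \approx -2.0001$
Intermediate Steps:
$S = 529$ ($S = \left(-23\right)^{2} = 529$)
$r = \frac{1}{171} \approx 0.005848$
$d{\left(R,b \right)} = \frac{1027}{513}$ ($d{\left(R,b \right)} = 2 + \frac{1}{3} \cdot \frac{1}{171} = 2 + \frac{1}{513} = \frac{1027}{513}$)
$t = \frac{1}{529} \approx 0.0018904$
$t - d{\left(-213,V{\left(T{\left(1 \right)},10 \right)} \right)} = \frac{1}{529} - \frac{1027}{513} = - \frac{542770}{271377}$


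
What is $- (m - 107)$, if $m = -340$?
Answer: $447$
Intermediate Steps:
$- (m - 107) = - (-340 - 107) = \left(-1\right) \left(-447\right) = 447$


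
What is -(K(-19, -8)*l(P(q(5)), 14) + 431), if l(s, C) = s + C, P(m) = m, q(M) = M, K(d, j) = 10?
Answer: -621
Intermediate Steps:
l(s, C) = C + s
-(K(-19, -8)*l(P(q(5)), 14) + 431) = -(10*(14 + 5) + 431) = -(10*19 + 431) = -(190 + 431) = -1*621 = -621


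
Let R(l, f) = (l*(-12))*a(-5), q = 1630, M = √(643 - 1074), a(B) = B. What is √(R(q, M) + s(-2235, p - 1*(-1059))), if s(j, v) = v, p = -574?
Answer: √98285 ≈ 313.50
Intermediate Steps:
M = I*√431 (M = √(-431) = I*√431 ≈ 20.761*I)
R(l, f) = 60*l (R(l, f) = (l*(-12))*(-5) = -12*l*(-5) = 60*l)
√(R(q, M) + s(-2235, p - 1*(-1059))) = √(60*1630 + (-574 - 1*(-1059))) = √(97800 + (-574 + 1059)) = √(97800 + 485) = √98285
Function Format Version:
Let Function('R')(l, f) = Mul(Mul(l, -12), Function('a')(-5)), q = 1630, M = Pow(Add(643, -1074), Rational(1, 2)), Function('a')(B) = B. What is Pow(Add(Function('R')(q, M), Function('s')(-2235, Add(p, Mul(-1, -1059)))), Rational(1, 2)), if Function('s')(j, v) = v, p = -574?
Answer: Pow(98285, Rational(1, 2)) ≈ 313.50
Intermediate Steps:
M = Mul(I, Pow(431, Rational(1, 2))) (M = Pow(-431, Rational(1, 2)) = Mul(I, Pow(431, Rational(1, 2))) ≈ Mul(20.761, I))
Function('R')(l, f) = Mul(60, l) (Function('R')(l, f) = Mul(Mul(l, -12), -5) = Mul(Mul(-12, l), -5) = Mul(60, l))
Pow(Add(Function('R')(q, M), Function('s')(-2235, Add(p, Mul(-1, -1059)))), Rational(1, 2)) = Pow(Add(Mul(60, 1630), Add(-574, Mul(-1, -1059))), Rational(1, 2)) = Pow(Add(97800, Add(-574, 1059)), Rational(1, 2)) = Pow(Add(97800, 485), Rational(1, 2)) = Pow(98285, Rational(1, 2))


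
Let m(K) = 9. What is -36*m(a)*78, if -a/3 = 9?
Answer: -25272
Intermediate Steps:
a = -27 (a = -3*9 = -27)
-36*m(a)*78 = -36*9*78 = -324*78 = -25272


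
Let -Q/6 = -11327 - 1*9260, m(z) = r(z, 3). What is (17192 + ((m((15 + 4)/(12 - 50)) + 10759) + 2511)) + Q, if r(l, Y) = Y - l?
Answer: 307975/2 ≈ 1.5399e+5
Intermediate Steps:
m(z) = 3 - z
Q = 123522 (Q = -6*(-11327 - 1*9260) = -6*(-11327 - 9260) = -6*(-20587) = 123522)
(17192 + ((m((15 + 4)/(12 - 50)) + 10759) + 2511)) + Q = (17192 + (((3 - (15 + 4)/(12 - 50)) + 10759) + 2511)) + 123522 = (17192 + (((3 - 19/(-38)) + 10759) + 2511)) + 123522 = (17192 + (((3 - 19*(-1)/38) + 10759) + 2511)) + 123522 = (17192 + (((3 - 1*(-½)) + 10759) + 2511)) + 123522 = (17192 + (((3 + ½) + 10759) + 2511)) + 123522 = (17192 + ((7/2 + 10759) + 2511)) + 123522 = (17192 + (21525/2 + 2511)) + 123522 = (17192 + 26547/2) + 123522 = 60931/2 + 123522 = 307975/2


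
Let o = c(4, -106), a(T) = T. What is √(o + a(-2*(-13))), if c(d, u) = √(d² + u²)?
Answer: √(26 + 2*√2813) ≈ 11.492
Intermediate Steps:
o = 2*√2813 (o = √(4² + (-106)²) = √(16 + 11236) = √11252 = 2*√2813 ≈ 106.08)
√(o + a(-2*(-13))) = √(2*√2813 - 2*(-13)) = √(2*√2813 + 26) = √(26 + 2*√2813)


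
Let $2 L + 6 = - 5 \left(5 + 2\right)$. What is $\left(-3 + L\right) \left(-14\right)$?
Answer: $329$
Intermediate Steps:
$L = - \frac{41}{2}$ ($L = -3 + \frac{\left(-5\right) \left(5 + 2\right)}{2} = -3 + \frac{\left(-5\right) 7}{2} = -3 + \frac{1}{2} \left(-35\right) = -3 - \frac{35}{2} = - \frac{41}{2} \approx -20.5$)
$\left(-3 + L\right) \left(-14\right) = \left(-3 - \frac{41}{2}\right) \left(-14\right) = \left(- \frac{47}{2}\right) \left(-14\right) = 329$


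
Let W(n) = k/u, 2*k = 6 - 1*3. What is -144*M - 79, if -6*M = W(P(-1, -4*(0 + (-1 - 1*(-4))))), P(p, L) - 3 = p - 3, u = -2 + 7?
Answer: -359/5 ≈ -71.800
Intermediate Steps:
u = 5
k = 3/2 (k = (6 - 1*3)/2 = (6 - 3)/2 = (1/2)*3 = 3/2 ≈ 1.5000)
P(p, L) = p (P(p, L) = 3 + (p - 3) = 3 + (-3 + p) = p)
W(n) = 3/10 (W(n) = (3/2)/5 = (3/2)*(1/5) = 3/10)
M = -1/20 (M = -1/6*3/10 = -1/20 ≈ -0.050000)
-144*M - 79 = -144*(-1/20) - 79 = 36/5 - 79 = -359/5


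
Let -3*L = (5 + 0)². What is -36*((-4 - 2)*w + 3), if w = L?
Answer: -1908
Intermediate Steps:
L = -25/3 (L = -(5 + 0)²/3 = -⅓*5² = -⅓*25 = -25/3 ≈ -8.3333)
w = -25/3 ≈ -8.3333
-36*((-4 - 2)*w + 3) = -36*((-4 - 2)*(-25/3) + 3) = -36*(-6*(-25/3) + 3) = -36*(50 + 3) = -36*53 = -1908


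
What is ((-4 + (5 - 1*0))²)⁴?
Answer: 1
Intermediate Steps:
((-4 + (5 - 1*0))²)⁴ = ((-4 + (5 + 0))²)⁴ = ((-4 + 5)²)⁴ = (1²)⁴ = 1⁴ = 1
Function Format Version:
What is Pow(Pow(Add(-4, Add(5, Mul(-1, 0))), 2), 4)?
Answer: 1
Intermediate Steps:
Pow(Pow(Add(-4, Add(5, Mul(-1, 0))), 2), 4) = Pow(Pow(Add(-4, Add(5, 0)), 2), 4) = Pow(Pow(Add(-4, 5), 2), 4) = Pow(Pow(1, 2), 4) = Pow(1, 4) = 1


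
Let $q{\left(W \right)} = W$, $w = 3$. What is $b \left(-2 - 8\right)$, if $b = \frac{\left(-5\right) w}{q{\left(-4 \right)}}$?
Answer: $- \frac{75}{2} \approx -37.5$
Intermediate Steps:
$b = \frac{15}{4}$ ($b = \frac{\left(-5\right) 3}{-4} = \left(-15\right) \left(- \frac{1}{4}\right) = \frac{15}{4} \approx 3.75$)
$b \left(-2 - 8\right) = \frac{15 \left(-2 - 8\right)}{4} = \frac{15}{4} \left(-10\right) = - \frac{75}{2}$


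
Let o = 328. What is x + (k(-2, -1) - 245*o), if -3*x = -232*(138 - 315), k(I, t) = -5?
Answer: -94053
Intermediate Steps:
x = -13688 (x = -(-232)*(138 - 315)/3 = -(-232)*(-177)/3 = -⅓*41064 = -13688)
x + (k(-2, -1) - 245*o) = -13688 + (-5 - 245*328) = -13688 + (-5 - 80360) = -13688 - 80365 = -94053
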